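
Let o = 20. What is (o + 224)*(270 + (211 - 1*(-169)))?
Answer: 158600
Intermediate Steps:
(o + 224)*(270 + (211 - 1*(-169))) = (20 + 224)*(270 + (211 - 1*(-169))) = 244*(270 + (211 + 169)) = 244*(270 + 380) = 244*650 = 158600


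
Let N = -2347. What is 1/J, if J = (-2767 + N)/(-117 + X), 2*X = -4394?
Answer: 1157/2557 ≈ 0.45248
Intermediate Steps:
X = -2197 (X = (1/2)*(-4394) = -2197)
J = 2557/1157 (J = (-2767 - 2347)/(-117 - 2197) = -5114/(-2314) = -5114*(-1/2314) = 2557/1157 ≈ 2.2100)
1/J = 1/(2557/1157) = 1157/2557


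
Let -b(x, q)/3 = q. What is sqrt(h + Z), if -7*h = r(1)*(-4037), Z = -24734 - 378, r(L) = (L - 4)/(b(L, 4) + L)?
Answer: I*sqrt(1222781)/7 ≈ 157.97*I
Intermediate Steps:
b(x, q) = -3*q
r(L) = (-4 + L)/(-12 + L) (r(L) = (L - 4)/(-3*4 + L) = (-4 + L)/(-12 + L))
Z = -25112
h = 1101/7 (h = -(-4 + 1)/(-12 + 1)*(-4037)/7 = --3/(-11)*(-4037)/7 = -(-1/11*(-3))*(-4037)/7 = -3*(-4037)/77 = -1/7*(-1101) = 1101/7 ≈ 157.29)
sqrt(h + Z) = sqrt(1101/7 - 25112) = sqrt(-174683/7) = I*sqrt(1222781)/7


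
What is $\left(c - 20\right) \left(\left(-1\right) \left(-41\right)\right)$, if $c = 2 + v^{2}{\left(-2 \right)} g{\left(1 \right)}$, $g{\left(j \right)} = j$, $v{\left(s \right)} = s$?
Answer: $-574$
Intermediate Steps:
$c = 6$ ($c = 2 + \left(-2\right)^{2} \cdot 1 = 2 + 4 \cdot 1 = 2 + 4 = 6$)
$\left(c - 20\right) \left(\left(-1\right) \left(-41\right)\right) = \left(6 - 20\right) \left(\left(-1\right) \left(-41\right)\right) = \left(-14\right) 41 = -574$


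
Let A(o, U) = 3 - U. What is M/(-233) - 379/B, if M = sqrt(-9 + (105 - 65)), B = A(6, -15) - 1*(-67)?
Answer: -379/85 - sqrt(31)/233 ≈ -4.4827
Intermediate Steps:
B = 85 (B = (3 - 1*(-15)) - 1*(-67) = (3 + 15) + 67 = 18 + 67 = 85)
M = sqrt(31) (M = sqrt(-9 + 40) = sqrt(31) ≈ 5.5678)
M/(-233) - 379/B = sqrt(31)/(-233) - 379/85 = sqrt(31)*(-1/233) - 379*1/85 = -sqrt(31)/233 - 379/85 = -379/85 - sqrt(31)/233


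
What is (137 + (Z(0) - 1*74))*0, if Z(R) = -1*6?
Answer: 0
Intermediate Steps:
Z(R) = -6
(137 + (Z(0) - 1*74))*0 = (137 + (-6 - 1*74))*0 = (137 + (-6 - 74))*0 = (137 - 80)*0 = 57*0 = 0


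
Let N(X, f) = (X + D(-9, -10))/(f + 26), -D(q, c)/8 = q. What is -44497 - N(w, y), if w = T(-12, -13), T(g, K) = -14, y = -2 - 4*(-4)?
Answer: -889969/20 ≈ -44498.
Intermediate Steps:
D(q, c) = -8*q
y = 14 (y = -2 + 16 = 14)
w = -14
N(X, f) = (72 + X)/(26 + f) (N(X, f) = (X - 8*(-9))/(f + 26) = (X + 72)/(26 + f) = (72 + X)/(26 + f))
-44497 - N(w, y) = -44497 - (72 - 14)/(26 + 14) = -44497 - 58/40 = -44497 - 1*29/20 = -44497 - 29/20 = -889969/20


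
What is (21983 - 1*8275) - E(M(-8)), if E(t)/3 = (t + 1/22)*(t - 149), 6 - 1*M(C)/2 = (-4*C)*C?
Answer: -12668549/22 ≈ -5.7584e+5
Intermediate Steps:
M(C) = 12 + 8*C² (M(C) = 12 - 2*(-4*C)*C = 12 - (-8)*C² = 12 + 8*C²)
E(t) = 3*(-149 + t)*(1/22 + t) (E(t) = 3*((t + 1/22)*(t - 149)) = 3*((t + 1/22)*(-149 + t)) = 3*((1/22 + t)*(-149 + t)) = 3*((-149 + t)*(1/22 + t)) = 3*(-149 + t)*(1/22 + t))
(21983 - 1*8275) - E(M(-8)) = (21983 - 1*8275) - (-447/22 + 3*(12 + 8*(-8)²)² - 9831*(12 + 8*(-8)²)/22) = (21983 - 8275) - (-447/22 + 3*(12 + 8*64)² - 9831*(12 + 8*64)/22) = 13708 - (-447/22 + 3*(12 + 512)² - 9831*(12 + 512)/22) = 13708 - (-447/22 + 3*524² - 9831/22*524) = 13708 - (-447/22 + 3*274576 - 2575722/11) = 13708 - (-447/22 + 823728 - 2575722/11) = 13708 - 1*12970125/22 = 13708 - 12970125/22 = -12668549/22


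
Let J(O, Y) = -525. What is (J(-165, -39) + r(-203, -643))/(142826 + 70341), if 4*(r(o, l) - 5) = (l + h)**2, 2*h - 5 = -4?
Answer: 1642905/3410672 ≈ 0.48170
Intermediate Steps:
h = 1/2 (h = 5/2 + (1/2)*(-4) = 5/2 - 2 = 1/2 ≈ 0.50000)
r(o, l) = 5 + (1/2 + l)**2/4 (r(o, l) = 5 + (l + 1/2)**2/4 = 5 + (1/2 + l)**2/4)
(J(-165, -39) + r(-203, -643))/(142826 + 70341) = (-525 + (5 + (1 + 2*(-643))**2/16))/(142826 + 70341) = (-525 + (5 + (1 - 1286)**2/16))/213167 = (-525 + (5 + (1/16)*(-1285)**2))*(1/213167) = (-525 + (5 + (1/16)*1651225))*(1/213167) = (-525 + (5 + 1651225/16))*(1/213167) = (-525 + 1651305/16)*(1/213167) = (1642905/16)*(1/213167) = 1642905/3410672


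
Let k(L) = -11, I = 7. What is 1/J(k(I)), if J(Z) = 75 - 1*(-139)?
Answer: 1/214 ≈ 0.0046729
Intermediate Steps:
J(Z) = 214 (J(Z) = 75 + 139 = 214)
1/J(k(I)) = 1/214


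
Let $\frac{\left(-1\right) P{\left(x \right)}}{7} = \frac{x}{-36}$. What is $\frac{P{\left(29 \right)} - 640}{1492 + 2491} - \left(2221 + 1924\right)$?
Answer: $- \frac{594366097}{143388} \approx -4145.2$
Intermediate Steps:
$P{\left(x \right)} = \frac{7 x}{36}$ ($P{\left(x \right)} = - 7 \frac{x}{-36} = - 7 x \left(- \frac{1}{36}\right) = - 7 \left(- \frac{x}{36}\right) = \frac{7 x}{36}$)
$\frac{P{\left(29 \right)} - 640}{1492 + 2491} - \left(2221 + 1924\right) = \frac{\frac{7}{36} \cdot 29 - 640}{1492 + 2491} - \left(2221 + 1924\right) = \frac{\frac{203}{36} - 640}{3983} - 4145 = \left(- \frac{22837}{36}\right) \frac{1}{3983} - 4145 = - \frac{22837}{143388} - 4145 = - \frac{594366097}{143388}$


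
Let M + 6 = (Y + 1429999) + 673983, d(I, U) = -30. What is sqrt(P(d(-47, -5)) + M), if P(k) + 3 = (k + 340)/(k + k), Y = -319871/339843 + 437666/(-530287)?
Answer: sqrt(273323731497314537154058136718)/360428649882 ≈ 1450.5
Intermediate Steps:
Y = -318361159415/180214324941 (Y = -319871*1/339843 + 437666*(-1/530287) = -319871/339843 - 437666/530287 = -318361159415/180214324941 ≈ -1.7666)
P(k) = -3 + (340 + k)/(2*k) (P(k) = -3 + (k + 340)/(k + k) = -3 + (340 + k)/((2*k)) = -3 + (340 + k)*(1/(2*k)) = -3 + (340 + k)/(2*k))
M = 379166296170906001/180214324941 (M = -6 + ((-318361159415/180214324941 + 1429999) + 673983) = -6 + (257705986090145644/180214324941 + 673983) = -6 + 379167377456855647/180214324941 = 379166296170906001/180214324941 ≈ 2.1040e+6)
sqrt(P(d(-47, -5)) + M) = sqrt((-5/2 + 170/(-30)) + 379166296170906001/180214324941) = sqrt((-5/2 + 170*(-1/30)) + 379166296170906001/180214324941) = sqrt((-5/2 - 17/3) + 379166296170906001/180214324941) = sqrt(-49/6 + 379166296170906001/180214324941) = sqrt(758329648841171299/360428649882) = sqrt(273323731497314537154058136718)/360428649882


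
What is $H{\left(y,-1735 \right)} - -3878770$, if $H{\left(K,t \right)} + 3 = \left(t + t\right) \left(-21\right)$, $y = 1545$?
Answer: $3951637$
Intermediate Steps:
$H{\left(K,t \right)} = -3 - 42 t$ ($H{\left(K,t \right)} = -3 + \left(t + t\right) \left(-21\right) = -3 + 2 t \left(-21\right) = -3 - 42 t$)
$H{\left(y,-1735 \right)} - -3878770 = \left(-3 - -72870\right) - -3878770 = \left(-3 + 72870\right) + 3878770 = 72867 + 3878770 = 3951637$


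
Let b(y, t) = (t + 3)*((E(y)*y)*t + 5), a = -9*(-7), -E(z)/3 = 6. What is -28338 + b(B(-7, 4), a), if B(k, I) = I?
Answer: -327384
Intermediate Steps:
E(z) = -18 (E(z) = -3*6 = -18)
a = 63
b(y, t) = (3 + t)*(5 - 18*t*y) (b(y, t) = (t + 3)*((-18*y)*t + 5) = (3 + t)*(-18*t*y + 5) = (3 + t)*(5 - 18*t*y))
-28338 + b(B(-7, 4), a) = -28338 + (15 + 5*63 - 54*63*4 - 18*4*63²) = -28338 + (15 + 315 - 13608 - 18*4*3969) = -28338 + (15 + 315 - 13608 - 285768) = -28338 - 299046 = -327384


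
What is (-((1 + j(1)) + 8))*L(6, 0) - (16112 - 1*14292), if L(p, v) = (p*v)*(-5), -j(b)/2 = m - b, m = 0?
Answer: -1820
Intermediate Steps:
j(b) = 2*b (j(b) = -2*(0 - b) = -(-2)*b = 2*b)
L(p, v) = -5*p*v
(-((1 + j(1)) + 8))*L(6, 0) - (16112 - 1*14292) = (-((1 + 2*1) + 8))*(-5*6*0) - (16112 - 1*14292) = -((1 + 2) + 8)*0 - (16112 - 14292) = -(3 + 8)*0 - 1*1820 = -1*11*0 - 1820 = -11*0 - 1820 = 0 - 1820 = -1820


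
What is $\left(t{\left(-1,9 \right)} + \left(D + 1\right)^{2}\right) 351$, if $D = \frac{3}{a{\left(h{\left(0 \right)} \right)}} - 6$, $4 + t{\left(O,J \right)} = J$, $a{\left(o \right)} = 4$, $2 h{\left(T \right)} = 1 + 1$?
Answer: $\frac{129519}{16} \approx 8094.9$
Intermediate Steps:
$h{\left(T \right)} = 1$ ($h{\left(T \right)} = \frac{1 + 1}{2} = \frac{1}{2} \cdot 2 = 1$)
$t{\left(O,J \right)} = -4 + J$
$D = - \frac{21}{4}$ ($D = \frac{3}{4} - 6 = - \frac{21}{4} \approx -5.25$)
$\left(t{\left(-1,9 \right)} + \left(D + 1\right)^{2}\right) 351 = \left(\left(-4 + 9\right) + \left(- \frac{21}{4} + 1\right)^{2}\right) 351 = \left(5 + \left(- \frac{17}{4}\right)^{2}\right) 351 = \left(5 + \frac{289}{16}\right) 351 = \frac{369}{16} \cdot 351 = \frac{129519}{16}$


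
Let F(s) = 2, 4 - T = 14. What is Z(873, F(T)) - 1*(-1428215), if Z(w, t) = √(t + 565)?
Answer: 1428215 + 9*√7 ≈ 1.4282e+6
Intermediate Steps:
T = -10 (T = 4 - 1*14 = 4 - 14 = -10)
Z(w, t) = √(565 + t)
Z(873, F(T)) - 1*(-1428215) = √(565 + 2) - 1*(-1428215) = √567 + 1428215 = 9*√7 + 1428215 = 1428215 + 9*√7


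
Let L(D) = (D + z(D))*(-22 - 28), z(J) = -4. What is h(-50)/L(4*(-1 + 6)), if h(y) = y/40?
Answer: 1/640 ≈ 0.0015625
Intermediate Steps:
L(D) = 200 - 50*D (L(D) = (D - 4)*(-22 - 28) = (-4 + D)*(-50) = 200 - 50*D)
h(y) = y/40 (h(y) = y*(1/40) = y/40)
h(-50)/L(4*(-1 + 6)) = ((1/40)*(-50))/(200 - 200*(-1 + 6)) = -5/(4*(200 - 200*5)) = -5/(4*(200 - 50*20)) = -5/(4*(200 - 1000)) = -5/4/(-800) = -5/4*(-1/800) = 1/640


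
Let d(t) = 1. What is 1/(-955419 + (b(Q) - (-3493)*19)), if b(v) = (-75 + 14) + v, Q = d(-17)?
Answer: -1/889112 ≈ -1.1247e-6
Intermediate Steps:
Q = 1
b(v) = -61 + v
1/(-955419 + (b(Q) - (-3493)*19)) = 1/(-955419 + ((-61 + 1) - (-3493)*19)) = 1/(-955419 + (-60 - 1*(-66367))) = 1/(-955419 + (-60 + 66367)) = 1/(-955419 + 66307) = 1/(-889112) = -1/889112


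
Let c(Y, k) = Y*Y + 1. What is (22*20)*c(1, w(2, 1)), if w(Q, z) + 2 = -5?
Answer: 880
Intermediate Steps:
w(Q, z) = -7 (w(Q, z) = -2 - 5 = -7)
c(Y, k) = 1 + Y**2 (c(Y, k) = Y**2 + 1 = 1 + Y**2)
(22*20)*c(1, w(2, 1)) = (22*20)*(1 + 1**2) = 440*(1 + 1) = 440*2 = 880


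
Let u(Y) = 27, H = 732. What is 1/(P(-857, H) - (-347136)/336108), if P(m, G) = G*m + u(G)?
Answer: -28009/17569932745 ≈ -1.5941e-6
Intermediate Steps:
P(m, G) = 27 + G*m (P(m, G) = G*m + 27 = 27 + G*m)
1/(P(-857, H) - (-347136)/336108) = 1/((27 + 732*(-857)) - (-347136)/336108) = 1/((27 - 627324) - (-347136)/336108) = 1/(-627297 - 1*(-28928/28009)) = 1/(-627297 + 28928/28009) = 1/(-17569932745/28009) = -28009/17569932745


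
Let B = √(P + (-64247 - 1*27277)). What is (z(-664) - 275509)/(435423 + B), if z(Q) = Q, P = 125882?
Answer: -120252076179/189593154571 + 276173*√34358/189593154571 ≈ -0.63399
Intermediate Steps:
B = √34358 (B = √(125882 + (-64247 - 1*27277)) = √(125882 + (-64247 - 27277)) = √(125882 - 91524) = √34358 ≈ 185.36)
(z(-664) - 275509)/(435423 + B) = (-664 - 275509)/(435423 + √34358) = -276173/(435423 + √34358)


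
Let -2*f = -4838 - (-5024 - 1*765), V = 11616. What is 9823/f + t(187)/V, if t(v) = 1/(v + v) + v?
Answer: -28427752025/1377169728 ≈ -20.642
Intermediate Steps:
f = -951/2 (f = -(-4838 - (-5024 - 1*765))/2 = -(-4838 - (-5024 - 765))/2 = -(-4838 - 1*(-5789))/2 = -(-4838 + 5789)/2 = -1/2*951 = -951/2 ≈ -475.50)
t(v) = v + 1/(2*v) (t(v) = 1/(2*v) + v = v + 1/(2*v))
9823/f + t(187)/V = 9823/(-951/2) + (187 + (1/2)/187)/11616 = 9823*(-2/951) + (187 + (1/2)*(1/187))*(1/11616) = -19646/951 + (187 + 1/374)*(1/11616) = -19646/951 + (69939/374)*(1/11616) = -19646/951 + 23313/1448128 = -28427752025/1377169728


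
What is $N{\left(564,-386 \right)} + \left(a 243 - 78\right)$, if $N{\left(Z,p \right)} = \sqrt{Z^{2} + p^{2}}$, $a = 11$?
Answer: $2595 + 2 \sqrt{116773} \approx 3278.4$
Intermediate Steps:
$N{\left(564,-386 \right)} + \left(a 243 - 78\right) = \sqrt{564^{2} + \left(-386\right)^{2}} + \left(11 \cdot 243 - 78\right) = \sqrt{318096 + 148996} + \left(2673 - 78\right) = \sqrt{467092} + 2595 = 2 \sqrt{116773} + 2595 = 2595 + 2 \sqrt{116773}$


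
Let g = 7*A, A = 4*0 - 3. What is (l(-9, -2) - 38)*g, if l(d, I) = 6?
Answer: 672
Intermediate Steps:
A = -3 (A = 0 - 3 = -3)
g = -21 (g = 7*(-3) = -21)
(l(-9, -2) - 38)*g = (6 - 38)*(-21) = -32*(-21) = 672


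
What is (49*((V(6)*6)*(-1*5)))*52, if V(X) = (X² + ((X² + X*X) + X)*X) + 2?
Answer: -38678640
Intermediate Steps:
V(X) = 2 + X² + X*(X + 2*X²) (V(X) = (X² + ((X² + X²) + X)*X) + 2 = (X² + (2*X² + X)*X) + 2 = (X² + (X + 2*X²)*X) + 2 = (X² + X*(X + 2*X²)) + 2 = 2 + X² + X*(X + 2*X²))
(49*((V(6)*6)*(-1*5)))*52 = (49*(((2 + 2*6² + 2*6³)*6)*(-1*5)))*52 = (49*(((2 + 2*36 + 2*216)*6)*(-5)))*52 = (49*(((2 + 72 + 432)*6)*(-5)))*52 = (49*((506*6)*(-5)))*52 = (49*(3036*(-5)))*52 = (49*(-15180))*52 = -743820*52 = -38678640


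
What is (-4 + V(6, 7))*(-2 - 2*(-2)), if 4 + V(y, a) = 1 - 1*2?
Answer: -18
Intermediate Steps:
V(y, a) = -5 (V(y, a) = -4 + (1 - 1*2) = -4 + (1 - 2) = -4 - 1 = -5)
(-4 + V(6, 7))*(-2 - 2*(-2)) = (-4 - 5)*(-2 - 2*(-2)) = -9*(-2 + 4) = -9*2 = -18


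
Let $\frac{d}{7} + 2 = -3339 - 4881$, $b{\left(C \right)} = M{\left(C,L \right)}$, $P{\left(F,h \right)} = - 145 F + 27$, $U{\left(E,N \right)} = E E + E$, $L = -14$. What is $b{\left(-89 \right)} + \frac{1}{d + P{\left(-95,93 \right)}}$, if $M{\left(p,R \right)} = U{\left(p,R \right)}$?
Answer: $\frac{342665663}{43752} \approx 7832.0$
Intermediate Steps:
$U{\left(E,N \right)} = E + E^{2}$ ($U{\left(E,N \right)} = E^{2} + E = E + E^{2}$)
$M{\left(p,R \right)} = p \left(1 + p\right)$
$P{\left(F,h \right)} = 27 - 145 F$
$b{\left(C \right)} = C \left(1 + C\right)$
$d = -57554$ ($d = -14 + 7 \left(-3339 - 4881\right) = -14 + 7 \left(-8220\right) = -14 - 57540 = -57554$)
$b{\left(-89 \right)} + \frac{1}{d + P{\left(-95,93 \right)}} = - 89 \left(1 - 89\right) + \frac{1}{-57554 + \left(27 - -13775\right)} = \left(-89\right) \left(-88\right) + \frac{1}{-57554 + \left(27 + 13775\right)} = 7832 + \frac{1}{-57554 + 13802} = 7832 + \frac{1}{-43752} = 7832 - \frac{1}{43752} = \frac{342665663}{43752}$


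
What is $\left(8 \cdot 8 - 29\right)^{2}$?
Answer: $1225$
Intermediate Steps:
$\left(8 \cdot 8 - 29\right)^{2} = \left(64 - 29\right)^{2} = 35^{2} = 1225$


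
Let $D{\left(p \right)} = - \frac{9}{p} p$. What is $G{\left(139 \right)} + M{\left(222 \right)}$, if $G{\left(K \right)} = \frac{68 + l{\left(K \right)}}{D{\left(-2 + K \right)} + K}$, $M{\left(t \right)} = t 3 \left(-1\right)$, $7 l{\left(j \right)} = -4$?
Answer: $- \frac{302794}{455} \approx -665.48$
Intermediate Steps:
$l{\left(j \right)} = - \frac{4}{7}$ ($l{\left(j \right)} = \frac{1}{7} \left(-4\right) = - \frac{4}{7}$)
$M{\left(t \right)} = - 3 t$ ($M{\left(t \right)} = 3 t \left(-1\right) = - 3 t$)
$D{\left(p \right)} = -9$
$G{\left(K \right)} = \frac{472}{7 \left(-9 + K\right)}$ ($G{\left(K \right)} = \frac{68 - \frac{4}{7}}{-9 + K} = \frac{472}{7 \left(-9 + K\right)}$)
$G{\left(139 \right)} + M{\left(222 \right)} = \frac{472}{7 \left(-9 + 139\right)} - 666 = \frac{472}{7 \cdot 130} - 666 = \frac{472}{7} \cdot \frac{1}{130} - 666 = \frac{236}{455} - 666 = - \frac{302794}{455}$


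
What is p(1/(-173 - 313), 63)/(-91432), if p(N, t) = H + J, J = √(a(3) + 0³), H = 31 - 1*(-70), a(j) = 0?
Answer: -101/91432 ≈ -0.0011046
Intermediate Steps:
H = 101 (H = 31 + 70 = 101)
J = 0 (J = √(0 + 0³) = √(0 + 0) = √0 = 0)
p(N, t) = 101 (p(N, t) = 101 + 0 = 101)
p(1/(-173 - 313), 63)/(-91432) = 101/(-91432) = 101*(-1/91432) = -101/91432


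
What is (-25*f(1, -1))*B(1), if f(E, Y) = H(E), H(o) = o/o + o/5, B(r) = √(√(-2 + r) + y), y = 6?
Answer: -30*√(6 + I) ≈ -73.738 - 6.1027*I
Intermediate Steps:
B(r) = √(6 + √(-2 + r)) (B(r) = √(√(-2 + r) + 6) = √(6 + √(-2 + r)))
H(o) = 1 + o/5 (H(o) = 1 + o*(⅕) = 1 + o/5)
f(E, Y) = 1 + E/5
(-25*f(1, -1))*B(1) = (-25*(1 + (⅕)*1))*√(6 + √(-2 + 1)) = (-25*(1 + ⅕))*√(6 + √(-1)) = (-25*6/5)*√(6 + I) = -30*√(6 + I)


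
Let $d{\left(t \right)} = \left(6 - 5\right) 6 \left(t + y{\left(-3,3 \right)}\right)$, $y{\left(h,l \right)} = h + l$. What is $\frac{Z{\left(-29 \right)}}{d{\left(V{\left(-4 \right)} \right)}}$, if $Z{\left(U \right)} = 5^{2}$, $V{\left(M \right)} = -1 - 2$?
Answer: $- \frac{25}{18} \approx -1.3889$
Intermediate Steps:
$V{\left(M \right)} = -3$ ($V{\left(M \right)} = -1 - 2 = -3$)
$Z{\left(U \right)} = 25$
$d{\left(t \right)} = 6 t$ ($d{\left(t \right)} = \left(6 - 5\right) 6 \left(t + \left(-3 + 3\right)\right) = 1 \cdot 6 \left(t + 0\right) = 6 t$)
$\frac{Z{\left(-29 \right)}}{d{\left(V{\left(-4 \right)} \right)}} = \frac{25}{6 \left(-3\right)} = \frac{25}{-18} = 25 \left(- \frac{1}{18}\right) = - \frac{25}{18}$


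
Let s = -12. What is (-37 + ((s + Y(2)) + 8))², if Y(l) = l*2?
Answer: 1369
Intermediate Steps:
Y(l) = 2*l
(-37 + ((s + Y(2)) + 8))² = (-37 + ((-12 + 2*2) + 8))² = (-37 + ((-12 + 4) + 8))² = (-37 + (-8 + 8))² = (-37 + 0)² = (-37)² = 1369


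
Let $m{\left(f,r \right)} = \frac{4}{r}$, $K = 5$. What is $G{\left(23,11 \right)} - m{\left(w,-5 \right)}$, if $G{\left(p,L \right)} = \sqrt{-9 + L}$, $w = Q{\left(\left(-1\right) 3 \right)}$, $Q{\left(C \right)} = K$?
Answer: $\frac{4}{5} + \sqrt{2} \approx 2.2142$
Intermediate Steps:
$Q{\left(C \right)} = 5$
$w = 5$
$G{\left(23,11 \right)} - m{\left(w,-5 \right)} = \sqrt{-9 + 11} - \frac{4}{-5} = \sqrt{2} - 4 \left(- \frac{1}{5}\right) = \sqrt{2} - - \frac{4}{5} = \sqrt{2} + \frac{4}{5} = \frac{4}{5} + \sqrt{2}$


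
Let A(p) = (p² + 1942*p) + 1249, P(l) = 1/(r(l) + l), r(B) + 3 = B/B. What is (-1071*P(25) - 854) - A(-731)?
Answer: 20311103/23 ≈ 8.8309e+5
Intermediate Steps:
r(B) = -2 (r(B) = -3 + B/B = -3 + 1 = -2)
P(l) = 1/(-2 + l)
A(p) = 1249 + p² + 1942*p
(-1071*P(25) - 854) - A(-731) = (-1071/(-2 + 25) - 854) - (1249 + (-731)² + 1942*(-731)) = (-1071/23 - 854) - (1249 + 534361 - 1419602) = (-1071*1/23 - 854) - 1*(-883992) = (-1071/23 - 854) + 883992 = -20713/23 + 883992 = 20311103/23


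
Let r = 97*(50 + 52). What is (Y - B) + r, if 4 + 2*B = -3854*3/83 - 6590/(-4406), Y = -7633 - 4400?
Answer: -756299025/365698 ≈ -2068.1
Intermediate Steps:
Y = -12033
r = 9894 (r = 97*102 = 9894)
B = -25928997/365698 (B = -2 + (-3854*3/83 - 6590/(-4406))/2 = -2 + (-11562*1/83 - 6590*(-1/4406))/2 = -2 + (-11562/83 + 3295/2203)/2 = -2 + (1/2)*(-25197601/182849) = -2 - 25197601/365698 = -25928997/365698 ≈ -70.903)
(Y - B) + r = (-12033 - 1*(-25928997/365698)) + 9894 = (-12033 + 25928997/365698) + 9894 = -4374515037/365698 + 9894 = -756299025/365698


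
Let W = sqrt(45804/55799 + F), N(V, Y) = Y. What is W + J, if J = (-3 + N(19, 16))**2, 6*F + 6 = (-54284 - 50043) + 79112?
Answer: 169 + I*sqrt(52340643264830)/111598 ≈ 169.0 + 64.828*I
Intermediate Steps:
F = -8407/2 (F = -1 + ((-54284 - 50043) + 79112)/6 = -1 + (-104327 + 79112)/6 = -1 + (1/6)*(-25215) = -1 - 8405/2 = -8407/2 ≈ -4203.5)
W = I*sqrt(52340643264830)/111598 (W = sqrt(45804/55799 - 8407/2) = sqrt(-469010585/111598) = I*sqrt(52340643264830)/111598 ≈ 64.828*I)
J = 169 (J = (-3 + 16)**2 = 13**2 = 169)
W + J = I*sqrt(52340643264830)/111598 + 169 = 169 + I*sqrt(52340643264830)/111598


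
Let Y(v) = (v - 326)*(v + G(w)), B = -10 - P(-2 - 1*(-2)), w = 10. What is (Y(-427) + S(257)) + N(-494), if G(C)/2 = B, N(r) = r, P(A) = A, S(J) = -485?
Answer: 335612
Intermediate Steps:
B = -10 (B = -10 - (-2 - 1*(-2)) = -10 - (-2 + 2) = -10 - 1*0 = -10 + 0 = -10)
G(C) = -20 (G(C) = 2*(-10) = -20)
Y(v) = (-326 + v)*(-20 + v) (Y(v) = (v - 326)*(v - 20) = (-326 + v)*(-20 + v))
(Y(-427) + S(257)) + N(-494) = ((6520 + (-427)**2 - 346*(-427)) - 485) - 494 = ((6520 + 182329 + 147742) - 485) - 494 = (336591 - 485) - 494 = 336106 - 494 = 335612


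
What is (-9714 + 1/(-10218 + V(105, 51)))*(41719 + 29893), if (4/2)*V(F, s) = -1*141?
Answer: -14314163187760/20577 ≈ -6.9564e+8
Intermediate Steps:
V(F, s) = -141/2 (V(F, s) = (-1*141)/2 = (½)*(-141) = -141/2)
(-9714 + 1/(-10218 + V(105, 51)))*(41719 + 29893) = (-9714 + 1/(-10218 - 141/2))*(41719 + 29893) = (-9714 + 1/(-20577/2))*71612 = (-9714 - 2/20577)*71612 = -199884980/20577*71612 = -14314163187760/20577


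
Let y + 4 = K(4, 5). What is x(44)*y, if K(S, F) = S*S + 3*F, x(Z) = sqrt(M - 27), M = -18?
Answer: 81*I*sqrt(5) ≈ 181.12*I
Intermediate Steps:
x(Z) = 3*I*sqrt(5) (x(Z) = sqrt(-18 - 27) = sqrt(-45) = 3*I*sqrt(5))
K(S, F) = S**2 + 3*F
y = 27 (y = -4 + (4**2 + 3*5) = -4 + (16 + 15) = -4 + 31 = 27)
x(44)*y = (3*I*sqrt(5))*27 = 81*I*sqrt(5)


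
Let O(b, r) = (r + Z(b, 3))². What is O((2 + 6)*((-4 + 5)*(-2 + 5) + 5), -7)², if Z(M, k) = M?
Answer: 10556001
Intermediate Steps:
O(b, r) = (b + r)² (O(b, r) = (r + b)² = (b + r)²)
O((2 + 6)*((-4 + 5)*(-2 + 5) + 5), -7)² = (((2 + 6)*((-4 + 5)*(-2 + 5) + 5) - 7)²)² = ((8*(1*3 + 5) - 7)²)² = ((8*(3 + 5) - 7)²)² = ((8*8 - 7)²)² = ((64 - 7)²)² = (57²)² = 3249² = 10556001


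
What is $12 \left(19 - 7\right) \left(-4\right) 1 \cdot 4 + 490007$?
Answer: $487703$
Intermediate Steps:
$12 \left(19 - 7\right) \left(-4\right) 1 \cdot 4 + 490007 = 12 \cdot 12 \left(\left(-4\right) 4\right) + 490007 = 144 \left(-16\right) + 490007 = -2304 + 490007 = 487703$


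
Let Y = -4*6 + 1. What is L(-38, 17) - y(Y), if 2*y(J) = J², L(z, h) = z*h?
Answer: -1821/2 ≈ -910.50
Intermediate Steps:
L(z, h) = h*z
Y = -23 (Y = -24 + 1 = -23)
y(J) = J²/2
L(-38, 17) - y(Y) = 17*(-38) - (-23)²/2 = -646 - 529/2 = -1821/2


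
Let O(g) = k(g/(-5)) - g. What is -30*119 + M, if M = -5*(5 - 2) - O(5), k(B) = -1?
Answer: -3579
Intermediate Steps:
O(g) = -1 - g
M = -9 (M = -5*(5 - 2) - (-1 - 1*5) = -5*3 - (-1 - 5) = -15 - 1*(-6) = -15 + 6 = -9)
-30*119 + M = -30*119 - 9 = -3570 - 9 = -3579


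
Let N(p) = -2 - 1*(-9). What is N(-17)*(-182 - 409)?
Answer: -4137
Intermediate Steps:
N(p) = 7 (N(p) = -2 + 9 = 7)
N(-17)*(-182 - 409) = 7*(-182 - 409) = 7*(-591) = -4137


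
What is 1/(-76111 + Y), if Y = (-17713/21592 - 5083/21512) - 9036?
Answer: -29030444/2471885889905 ≈ -1.1744e-5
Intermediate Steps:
Y = -262349766621/29030444 (Y = (-17713*1/21592 - 5083*1/21512) - 9036 = (-17713/21592 - 5083/21512) - 9036 = -30674637/29030444 - 9036 = -262349766621/29030444 ≈ -9037.1)
1/(-76111 + Y) = 1/(-76111 - 262349766621/29030444) = 1/(-2471885889905/29030444) = -29030444/2471885889905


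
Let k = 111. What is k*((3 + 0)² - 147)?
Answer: -15318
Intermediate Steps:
k*((3 + 0)² - 147) = 111*((3 + 0)² - 147) = 111*(3² - 147) = 111*(9 - 147) = 111*(-138) = -15318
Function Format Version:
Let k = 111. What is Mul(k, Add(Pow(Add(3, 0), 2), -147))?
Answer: -15318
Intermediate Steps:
Mul(k, Add(Pow(Add(3, 0), 2), -147)) = Mul(111, Add(Pow(Add(3, 0), 2), -147)) = Mul(111, Add(Pow(3, 2), -147)) = Mul(111, Add(9, -147)) = Mul(111, -138) = -15318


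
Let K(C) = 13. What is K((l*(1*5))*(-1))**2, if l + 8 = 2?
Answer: 169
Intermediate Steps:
l = -6 (l = -8 + 2 = -6)
K((l*(1*5))*(-1))**2 = 13**2 = 169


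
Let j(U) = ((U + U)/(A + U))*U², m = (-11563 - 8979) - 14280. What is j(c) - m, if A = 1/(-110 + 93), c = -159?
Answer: 115413887/1352 ≈ 85365.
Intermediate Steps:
A = -1/17 (A = 1/(-17) = -1/17 ≈ -0.058824)
m = -34822 (m = -20542 - 14280 = -34822)
j(U) = 2*U³/(-1/17 + U) (j(U) = ((U + U)/(-1/17 + U))*U² = ((2*U)/(-1/17 + U))*U² = (2*U/(-1/17 + U))*U² = 2*U³/(-1/17 + U))
j(c) - m = 34*(-159)³/(-1 + 17*(-159)) - 1*(-34822) = 34*(-4019679)/(-1 - 2703) + 34822 = 34*(-4019679)/(-2704) + 34822 = 34*(-4019679)*(-1/2704) + 34822 = 68334543/1352 + 34822 = 115413887/1352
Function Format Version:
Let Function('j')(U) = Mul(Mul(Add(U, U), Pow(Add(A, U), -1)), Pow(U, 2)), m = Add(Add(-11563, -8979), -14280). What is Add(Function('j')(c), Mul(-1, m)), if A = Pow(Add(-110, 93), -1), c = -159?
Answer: Rational(115413887, 1352) ≈ 85365.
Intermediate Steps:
A = Rational(-1, 17) (A = Pow(-17, -1) = Rational(-1, 17) ≈ -0.058824)
m = -34822 (m = Add(-20542, -14280) = -34822)
Function('j')(U) = Mul(2, Pow(U, 3), Pow(Add(Rational(-1, 17), U), -1)) (Function('j')(U) = Mul(Mul(Add(U, U), Pow(Add(Rational(-1, 17), U), -1)), Pow(U, 2)) = Mul(Mul(Mul(2, U), Pow(Add(Rational(-1, 17), U), -1)), Pow(U, 2)) = Mul(Mul(2, U, Pow(Add(Rational(-1, 17), U), -1)), Pow(U, 2)) = Mul(2, Pow(U, 3), Pow(Add(Rational(-1, 17), U), -1)))
Add(Function('j')(c), Mul(-1, m)) = Add(Mul(34, Pow(-159, 3), Pow(Add(-1, Mul(17, -159)), -1)), Mul(-1, -34822)) = Add(Mul(34, -4019679, Pow(Add(-1, -2703), -1)), 34822) = Add(Mul(34, -4019679, Pow(-2704, -1)), 34822) = Add(Mul(34, -4019679, Rational(-1, 2704)), 34822) = Add(Rational(68334543, 1352), 34822) = Rational(115413887, 1352)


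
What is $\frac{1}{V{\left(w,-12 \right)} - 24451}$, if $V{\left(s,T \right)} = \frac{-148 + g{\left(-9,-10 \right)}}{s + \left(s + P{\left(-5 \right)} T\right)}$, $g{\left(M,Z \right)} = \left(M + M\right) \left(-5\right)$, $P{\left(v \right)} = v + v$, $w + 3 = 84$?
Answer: $- \frac{141}{3447620} \approx -4.0898 \cdot 10^{-5}$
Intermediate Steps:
$w = 81$ ($w = -3 + 84 = 81$)
$P{\left(v \right)} = 2 v$
$g{\left(M,Z \right)} = - 10 M$ ($g{\left(M,Z \right)} = 2 M \left(-5\right) = - 10 M$)
$V{\left(s,T \right)} = - \frac{58}{- 10 T + 2 s}$ ($V{\left(s,T \right)} = \frac{-148 - -90}{s + \left(s + 2 \left(-5\right) T\right)} = \frac{-148 + 90}{s - \left(- s + 10 T\right)} = - \frac{58}{- 10 T + 2 s}$)
$\frac{1}{V{\left(w,-12 \right)} - 24451} = \frac{1}{\frac{29}{\left(-1\right) 81 + 5 \left(-12\right)} - 24451} = \frac{1}{\frac{29}{-81 - 60} - 24451} = \frac{1}{\frac{29}{-141} - 24451} = \frac{1}{29 \left(- \frac{1}{141}\right) - 24451} = \frac{1}{- \frac{29}{141} - 24451} = \frac{1}{- \frac{3447620}{141}} = - \frac{141}{3447620}$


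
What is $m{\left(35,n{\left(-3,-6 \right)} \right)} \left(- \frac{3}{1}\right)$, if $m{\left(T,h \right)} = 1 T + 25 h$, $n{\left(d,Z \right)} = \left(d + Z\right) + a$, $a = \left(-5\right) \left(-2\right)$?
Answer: $-180$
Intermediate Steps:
$a = 10$
$n{\left(d,Z \right)} = 10 + Z + d$ ($n{\left(d,Z \right)} = \left(d + Z\right) + 10 = \left(Z + d\right) + 10 = 10 + Z + d$)
$m{\left(T,h \right)} = T + 25 h$
$m{\left(35,n{\left(-3,-6 \right)} \right)} \left(- \frac{3}{1}\right) = \left(35 + 25 \left(10 - 6 - 3\right)\right) \left(- \frac{3}{1}\right) = \left(35 + 25 \cdot 1\right) \left(\left(-3\right) 1\right) = \left(35 + 25\right) \left(-3\right) = 60 \left(-3\right) = -180$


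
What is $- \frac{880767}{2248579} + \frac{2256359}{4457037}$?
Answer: $\frac{1147990356482}{10021999800423} \approx 0.11455$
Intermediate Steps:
$- \frac{880767}{2248579} + \frac{2256359}{4457037} = \frac{1147990356482}{10021999800423}$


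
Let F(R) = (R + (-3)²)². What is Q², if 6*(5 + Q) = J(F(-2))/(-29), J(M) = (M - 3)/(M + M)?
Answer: 1819278409/72692676 ≈ 25.027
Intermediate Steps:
F(R) = (9 + R)² (F(R) = (R + 9)² = (9 + R)²)
J(M) = (-3 + M)/(2*M) (J(M) = (-3 + M)/((2*M)) = (-3 + M)*(1/(2*M)) = (-3 + M)/(2*M))
Q = -42653/8526 (Q = -5 + (((-3 + (9 - 2)²)/(2*((9 - 2)²)))/(-29))/6 = -5 + (((-3 + 7²)/(2*(7²)))*(-1/29))/6 = -5 + (((½)*(-3 + 49)/49)*(-1/29))/6 = -5 + (((½)*(1/49)*46)*(-1/29))/6 = -5 + ((23/49)*(-1/29))/6 = -5 + (⅙)*(-23/1421) = -5 - 23/8526 = -42653/8526 ≈ -5.0027)
Q² = (-42653/8526)² = 1819278409/72692676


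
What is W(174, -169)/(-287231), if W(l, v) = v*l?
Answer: 29406/287231 ≈ 0.10238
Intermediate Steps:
W(l, v) = l*v
W(174, -169)/(-287231) = (174*(-169))/(-287231) = -29406*(-1/287231) = 29406/287231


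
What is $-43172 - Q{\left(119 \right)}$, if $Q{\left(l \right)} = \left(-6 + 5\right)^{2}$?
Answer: $-43173$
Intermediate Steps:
$Q{\left(l \right)} = 1$ ($Q{\left(l \right)} = \left(-1\right)^{2} = 1$)
$-43172 - Q{\left(119 \right)} = -43172 - 1 = -43173$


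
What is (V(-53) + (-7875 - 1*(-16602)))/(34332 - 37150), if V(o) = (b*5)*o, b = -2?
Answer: -9257/2818 ≈ -3.2850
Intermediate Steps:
V(o) = -10*o (V(o) = (-2*5)*o = -10*o)
(V(-53) + (-7875 - 1*(-16602)))/(34332 - 37150) = (-10*(-53) + (-7875 - 1*(-16602)))/(34332 - 37150) = (530 + (-7875 + 16602))/(-2818) = (530 + 8727)*(-1/2818) = 9257*(-1/2818) = -9257/2818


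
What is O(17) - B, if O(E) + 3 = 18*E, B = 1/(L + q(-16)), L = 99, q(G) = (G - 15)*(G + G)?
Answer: 330572/1091 ≈ 303.00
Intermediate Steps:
q(G) = 2*G*(-15 + G) (q(G) = (-15 + G)*(2*G) = 2*G*(-15 + G))
B = 1/1091 (B = 1/(99 + 2*(-16)*(-15 - 16)) = 1/(99 + 2*(-16)*(-31)) = 1/(99 + 992) = 1/1091 ≈ 0.00091659)
O(E) = -3 + 18*E
O(17) - B = (-3 + 18*17) - 1*1/1091 = (-3 + 306) - 1/1091 = 303 - 1/1091 = 330572/1091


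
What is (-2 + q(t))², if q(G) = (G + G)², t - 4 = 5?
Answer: 103684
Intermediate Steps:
t = 9 (t = 4 + 5 = 9)
q(G) = 4*G² (q(G) = (2*G)² = 4*G²)
(-2 + q(t))² = (-2 + 4*9²)² = (-2 + 4*81)² = (-2 + 324)² = 322² = 103684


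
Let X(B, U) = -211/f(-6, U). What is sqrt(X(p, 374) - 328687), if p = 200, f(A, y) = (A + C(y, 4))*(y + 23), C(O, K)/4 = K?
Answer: I*sqrt(5180403775970)/3970 ≈ 573.31*I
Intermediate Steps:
C(O, K) = 4*K
f(A, y) = (16 + A)*(23 + y) (f(A, y) = (A + 4*4)*(y + 23) = (A + 16)*(23 + y) = (16 + A)*(23 + y))
X(B, U) = -211/(230 + 10*U) (X(B, U) = -211/(368 + 16*U + 23*(-6) - 6*U) = -211/(368 + 16*U - 138 - 6*U) = -211/(230 + 10*U))
sqrt(X(p, 374) - 328687) = sqrt(-211/(230 + 10*374) - 328687) = sqrt(-211/(230 + 3740) - 328687) = sqrt(-211/3970 - 328687) = sqrt(-1304887601/3970) = I*sqrt(5180403775970)/3970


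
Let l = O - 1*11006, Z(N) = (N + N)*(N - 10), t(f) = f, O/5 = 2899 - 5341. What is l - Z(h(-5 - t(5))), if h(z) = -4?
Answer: -23328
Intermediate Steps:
O = -12210 (O = 5*(2899 - 5341) = 5*(-2442) = -12210)
Z(N) = 2*N*(-10 + N) (Z(N) = (2*N)*(-10 + N) = 2*N*(-10 + N))
l = -23216 (l = -12210 - 1*11006 = -12210 - 11006 = -23216)
l - Z(h(-5 - t(5))) = -23216 - 2*(-4)*(-10 - 4) = -23216 - 2*(-4)*(-14) = -23216 - 1*112 = -23216 - 112 = -23328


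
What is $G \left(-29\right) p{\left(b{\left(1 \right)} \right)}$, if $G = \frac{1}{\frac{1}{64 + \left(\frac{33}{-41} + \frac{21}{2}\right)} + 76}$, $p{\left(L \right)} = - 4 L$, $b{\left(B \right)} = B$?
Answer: $\frac{350494}{229675} \approx 1.526$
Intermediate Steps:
$G = \frac{6043}{459350}$ ($G = \frac{1}{\frac{1}{64 + \left(33 \left(- \frac{1}{41}\right) + 21 \cdot \frac{1}{2}\right)} + 76} = \frac{1}{\frac{1}{64 + \left(- \frac{33}{41} + \frac{21}{2}\right)} + 76} = \frac{1}{\frac{1}{64 + \frac{795}{82}} + 76} = \frac{1}{\frac{1}{\frac{6043}{82}} + 76} = \frac{1}{\frac{82}{6043} + 76} = \frac{1}{\frac{459350}{6043}} = \frac{6043}{459350} \approx 0.013156$)
$G \left(-29\right) p{\left(b{\left(1 \right)} \right)} = \frac{6043}{459350} \left(-29\right) \left(\left(-4\right) 1\right) = \left(- \frac{175247}{459350}\right) \left(-4\right) = \frac{350494}{229675}$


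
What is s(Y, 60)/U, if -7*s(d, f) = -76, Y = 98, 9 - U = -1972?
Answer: 76/13867 ≈ 0.0054806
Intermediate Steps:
U = 1981 (U = 9 - 1*(-1972) = 9 + 1972 = 1981)
s(d, f) = 76/7 (s(d, f) = -⅐*(-76) = 76/7)
s(Y, 60)/U = (76/7)/1981 = (76/7)*(1/1981) = 76/13867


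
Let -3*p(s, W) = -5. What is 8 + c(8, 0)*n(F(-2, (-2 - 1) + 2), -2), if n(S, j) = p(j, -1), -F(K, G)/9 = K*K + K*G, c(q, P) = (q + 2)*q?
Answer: 424/3 ≈ 141.33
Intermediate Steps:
p(s, W) = 5/3 (p(s, W) = -1/3*(-5) = 5/3)
c(q, P) = q*(2 + q) (c(q, P) = (2 + q)*q = q*(2 + q))
F(K, G) = -9*K**2 - 9*G*K (F(K, G) = -9*(K*K + K*G) = -9*(K**2 + G*K) = -9*K**2 - 9*G*K)
n(S, j) = 5/3
8 + c(8, 0)*n(F(-2, (-2 - 1) + 2), -2) = 8 + (8*(2 + 8))*(5/3) = 8 + (8*10)*(5/3) = 8 + 80*(5/3) = 8 + 400/3 = 424/3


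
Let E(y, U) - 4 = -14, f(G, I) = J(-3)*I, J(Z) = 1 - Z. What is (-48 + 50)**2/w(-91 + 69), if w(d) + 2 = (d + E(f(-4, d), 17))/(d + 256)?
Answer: -234/125 ≈ -1.8720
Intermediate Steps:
f(G, I) = 4*I (f(G, I) = (1 - 1*(-3))*I = (1 + 3)*I = 4*I)
E(y, U) = -10 (E(y, U) = 4 - 14 = -10)
w(d) = -2 + (-10 + d)/(256 + d) (w(d) = -2 + (d - 10)/(d + 256) = -2 + (-10 + d)/(256 + d))
(-48 + 50)**2/w(-91 + 69) = (-48 + 50)**2/(((-522 - (-91 + 69))/(256 + (-91 + 69)))) = 2**2/(((-522 - 1*(-22))/(256 - 22))) = 4/(((-522 + 22)/234)) = 4/(((1/234)*(-500))) = 4/(-250/117) = 4*(-117/250) = -234/125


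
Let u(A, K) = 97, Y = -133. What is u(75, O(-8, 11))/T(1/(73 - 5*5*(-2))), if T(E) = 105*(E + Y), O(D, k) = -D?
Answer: -3977/572530 ≈ -0.0069464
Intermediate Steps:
T(E) = -13965 + 105*E (T(E) = 105*(E - 133) = 105*(-133 + E) = -13965 + 105*E)
u(75, O(-8, 11))/T(1/(73 - 5*5*(-2))) = 97/(-13965 + 105/(73 - 5*5*(-2))) = 97/(-13965 + 105/(73 - 25*(-2))) = 97/(-13965 + 105/(73 + 50)) = 97/(-13965 + 105/123) = 97/(-13965 + 105*(1/123)) = 97/(-13965 + 35/41) = 97/(-572530/41) = 97*(-41/572530) = -3977/572530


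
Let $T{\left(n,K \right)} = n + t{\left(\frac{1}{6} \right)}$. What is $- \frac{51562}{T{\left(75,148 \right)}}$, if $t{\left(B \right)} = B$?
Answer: $- \frac{309372}{451} \approx -685.97$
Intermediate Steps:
$T{\left(n,K \right)} = \frac{1}{6} + n$ ($T{\left(n,K \right)} = n + \frac{1}{6} = \frac{1}{6} + n$)
$- \frac{51562}{T{\left(75,148 \right)}} = - \frac{51562}{\frac{1}{6} + 75} = - \frac{51562}{\frac{451}{6}} = \left(-51562\right) \frac{6}{451} = - \frac{309372}{451}$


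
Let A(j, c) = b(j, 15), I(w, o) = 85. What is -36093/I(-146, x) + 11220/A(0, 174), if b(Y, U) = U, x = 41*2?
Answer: 27487/85 ≈ 323.38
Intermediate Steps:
x = 82
A(j, c) = 15
-36093/I(-146, x) + 11220/A(0, 174) = -36093/85 + 11220/15 = -36093*1/85 + 11220*(1/15) = -36093/85 + 748 = 27487/85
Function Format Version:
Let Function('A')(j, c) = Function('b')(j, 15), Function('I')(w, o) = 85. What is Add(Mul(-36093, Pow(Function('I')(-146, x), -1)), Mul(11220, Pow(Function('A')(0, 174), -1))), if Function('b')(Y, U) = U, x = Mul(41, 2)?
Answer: Rational(27487, 85) ≈ 323.38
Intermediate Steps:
x = 82
Function('A')(j, c) = 15
Add(Mul(-36093, Pow(Function('I')(-146, x), -1)), Mul(11220, Pow(Function('A')(0, 174), -1))) = Add(Mul(-36093, Pow(85, -1)), Mul(11220, Pow(15, -1))) = Add(Mul(-36093, Rational(1, 85)), Mul(11220, Rational(1, 15))) = Add(Rational(-36093, 85), 748) = Rational(27487, 85)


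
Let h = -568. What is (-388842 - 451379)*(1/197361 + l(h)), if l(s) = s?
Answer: 94189653811387/197361 ≈ 4.7725e+8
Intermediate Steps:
(-388842 - 451379)*(1/197361 + l(h)) = (-388842 - 451379)*(1/197361 - 568) = -840221*(1/197361 - 568) = -840221*(-112101047/197361) = 94189653811387/197361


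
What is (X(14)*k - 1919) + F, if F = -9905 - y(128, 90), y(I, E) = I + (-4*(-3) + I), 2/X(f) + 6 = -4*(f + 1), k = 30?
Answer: -133022/11 ≈ -12093.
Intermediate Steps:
X(f) = 2/(-10 - 4*f) (X(f) = 2/(-6 - 4*(f + 1)) = 2/(-6 - 4*(1 + f)) = 2/(-6 + (-4 - 4*f)) = 2/(-10 - 4*f))
y(I, E) = 12 + 2*I (y(I, E) = I + (12 + I) = 12 + 2*I)
F = -10173 (F = -9905 - (12 + 2*128) = -9905 - (12 + 256) = -9905 - 1*268 = -9905 - 268 = -10173)
(X(14)*k - 1919) + F = (-1/(5 + 2*14)*30 - 1919) - 10173 = (-1/(5 + 28)*30 - 1919) - 10173 = (-1/33*30 - 1919) - 10173 = (-10/11 - 1919) - 10173 = -21119/11 - 10173 = -133022/11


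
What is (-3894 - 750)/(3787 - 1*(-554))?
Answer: -1548/1447 ≈ -1.0698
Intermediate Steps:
(-3894 - 750)/(3787 - 1*(-554)) = -4644/(3787 + 554) = -4644/4341 = -4644*1/4341 = -1548/1447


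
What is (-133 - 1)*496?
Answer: -66464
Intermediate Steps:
(-133 - 1)*496 = -134*496 = -66464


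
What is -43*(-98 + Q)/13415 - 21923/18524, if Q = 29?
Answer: -21739667/22590860 ≈ -0.96232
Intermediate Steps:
-43*(-98 + Q)/13415 - 21923/18524 = -43*(-98 + 29)/13415 - 21923/18524 = -43*(-69)*(1/13415) - 21923*1/18524 = 2967*(1/13415) - 1993/1684 = 2967/13415 - 1993/1684 = -21739667/22590860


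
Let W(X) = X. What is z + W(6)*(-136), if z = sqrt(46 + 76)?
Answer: -816 + sqrt(122) ≈ -804.96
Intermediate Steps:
z = sqrt(122) ≈ 11.045
z + W(6)*(-136) = sqrt(122) + 6*(-136) = sqrt(122) - 816 = -816 + sqrt(122)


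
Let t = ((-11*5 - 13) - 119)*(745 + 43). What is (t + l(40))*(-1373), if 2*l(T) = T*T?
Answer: 201221388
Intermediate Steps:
l(T) = T**2/2 (l(T) = (T*T)/2 = T**2/2)
t = -147356 (t = ((-55 - 13) - 119)*788 = (-68 - 119)*788 = -187*788 = -147356)
(t + l(40))*(-1373) = (-147356 + (1/2)*40**2)*(-1373) = (-147356 + (1/2)*1600)*(-1373) = (-147356 + 800)*(-1373) = -146556*(-1373) = 201221388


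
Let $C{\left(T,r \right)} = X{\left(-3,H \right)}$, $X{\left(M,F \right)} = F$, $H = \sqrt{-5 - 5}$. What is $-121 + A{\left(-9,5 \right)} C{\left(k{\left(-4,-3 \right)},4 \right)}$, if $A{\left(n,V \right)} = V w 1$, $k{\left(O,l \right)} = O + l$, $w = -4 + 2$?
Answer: $-121 - 10 i \sqrt{10} \approx -121.0 - 31.623 i$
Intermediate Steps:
$H = i \sqrt{10}$ ($H = \sqrt{-10} = i \sqrt{10} \approx 3.1623 i$)
$w = -2$
$C{\left(T,r \right)} = i \sqrt{10}$
$A{\left(n,V \right)} = - 2 V$ ($A{\left(n,V \right)} = V \left(-2\right) 1 = - 2 V 1 = - 2 V$)
$-121 + A{\left(-9,5 \right)} C{\left(k{\left(-4,-3 \right)},4 \right)} = -121 + \left(-2\right) 5 i \sqrt{10} = -121 - 10 i \sqrt{10}$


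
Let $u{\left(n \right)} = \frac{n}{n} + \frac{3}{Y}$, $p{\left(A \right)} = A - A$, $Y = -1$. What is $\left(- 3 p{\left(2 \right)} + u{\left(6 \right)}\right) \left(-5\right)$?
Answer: $10$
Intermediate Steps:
$p{\left(A \right)} = 0$
$u{\left(n \right)} = -2$ ($u{\left(n \right)} = \frac{n}{n} + \frac{3}{-1} = 1 + 3 \left(-1\right) = 1 - 3 = -2$)
$\left(- 3 p{\left(2 \right)} + u{\left(6 \right)}\right) \left(-5\right) = \left(\left(-3\right) 0 - 2\right) \left(-5\right) = \left(0 - 2\right) \left(-5\right) = \left(-2\right) \left(-5\right) = 10$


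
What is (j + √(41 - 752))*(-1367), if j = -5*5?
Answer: 34175 - 4101*I*√79 ≈ 34175.0 - 36451.0*I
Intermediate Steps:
j = -25
(j + √(41 - 752))*(-1367) = (-25 + √(41 - 752))*(-1367) = (-25 + √(-711))*(-1367) = (-25 + 3*I*√79)*(-1367) = 34175 - 4101*I*√79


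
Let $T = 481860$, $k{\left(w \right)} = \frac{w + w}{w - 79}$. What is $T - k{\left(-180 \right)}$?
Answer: $\frac{124801380}{259} \approx 4.8186 \cdot 10^{5}$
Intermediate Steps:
$k{\left(w \right)} = \frac{2 w}{-79 + w}$
$T - k{\left(-180 \right)} = 481860 - 2 \left(-180\right) \frac{1}{-79 - 180} = 481860 - 2 \left(-180\right) \frac{1}{-259} = 481860 - 2 \left(-180\right) \left(- \frac{1}{259}\right) = 481860 - \frac{360}{259} = \frac{124801380}{259}$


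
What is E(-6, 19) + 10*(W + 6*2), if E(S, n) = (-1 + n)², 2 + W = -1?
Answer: 414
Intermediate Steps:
W = -3 (W = -2 - 1 = -3)
E(-6, 19) + 10*(W + 6*2) = (-1 + 19)² + 10*(-3 + 6*2) = 18² + 10*(-3 + 12) = 324 + 10*9 = 324 + 90 = 414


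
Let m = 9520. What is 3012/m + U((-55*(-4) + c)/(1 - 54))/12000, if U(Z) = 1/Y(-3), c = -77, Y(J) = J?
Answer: 1355281/4284000 ≈ 0.31636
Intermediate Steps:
U(Z) = -1/3 (U(Z) = 1/(-3) = -1/3)
3012/m + U((-55*(-4) + c)/(1 - 54))/12000 = 3012/9520 - 1/3/12000 = 3012*(1/9520) - 1/3*1/12000 = 753/2380 - 1/36000 = 1355281/4284000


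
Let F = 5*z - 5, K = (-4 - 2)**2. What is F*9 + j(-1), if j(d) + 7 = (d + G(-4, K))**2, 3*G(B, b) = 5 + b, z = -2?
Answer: 166/9 ≈ 18.444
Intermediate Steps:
K = 36 (K = (-6)**2 = 36)
G(B, b) = 5/3 + b/3 (G(B, b) = (5 + b)/3 = 5/3 + b/3)
j(d) = -7 + (41/3 + d)**2 (j(d) = -7 + (d + (5/3 + (1/3)*36))**2 = -7 + (d + (5/3 + 12))**2 = -7 + (d + 41/3)**2 = -7 + (41/3 + d)**2)
F = -15 (F = 5*(-2) - 5 = -10 - 5 = -15)
F*9 + j(-1) = -15*9 + (-7 + (41 + 3*(-1))**2/9) = -135 + (-7 + (41 - 3)**2/9) = -135 + (-7 + (1/9)*38**2) = -135 + (-7 + (1/9)*1444) = -135 + (-7 + 1444/9) = -135 + 1381/9 = 166/9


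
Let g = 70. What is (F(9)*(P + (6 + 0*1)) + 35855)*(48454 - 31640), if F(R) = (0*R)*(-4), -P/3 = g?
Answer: 602865970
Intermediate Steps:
P = -210 (P = -3*70 = -210)
F(R) = 0 (F(R) = 0*(-4) = 0)
(F(9)*(P + (6 + 0*1)) + 35855)*(48454 - 31640) = (0*(-210 + (6 + 0*1)) + 35855)*(48454 - 31640) = (0*(-210 + (6 + 0)) + 35855)*16814 = (0*(-210 + 6) + 35855)*16814 = (0*(-204) + 35855)*16814 = (0 + 35855)*16814 = 35855*16814 = 602865970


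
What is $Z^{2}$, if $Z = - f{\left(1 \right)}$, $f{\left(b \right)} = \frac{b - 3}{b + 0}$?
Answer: $4$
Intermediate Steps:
$f{\left(b \right)} = \frac{-3 + b}{b}$
$Z = 2$ ($Z = - \frac{-3 + 1}{1} = - 1 \left(-2\right) = \left(-1\right) \left(-2\right) = 2$)
$Z^{2} = 2^{2} = 4$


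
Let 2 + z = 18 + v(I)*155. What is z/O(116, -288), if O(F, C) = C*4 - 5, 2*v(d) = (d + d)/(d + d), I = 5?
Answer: -187/2314 ≈ -0.080812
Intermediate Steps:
v(d) = ½ (v(d) = ((d + d)/(d + d))/2 = ((2*d)/((2*d)))/2 = ((2*d)*(1/(2*d)))/2 = (½)*1 = ½)
O(F, C) = -5 + 4*C (O(F, C) = 4*C - 5 = -5 + 4*C)
z = 187/2 (z = -2 + (18 + (½)*155) = -2 + (18 + 155/2) = -2 + 191/2 = 187/2 ≈ 93.500)
z/O(116, -288) = 187/(2*(-5 + 4*(-288))) = 187/(2*(-5 - 1152)) = (187/2)/(-1157) = (187/2)*(-1/1157) = -187/2314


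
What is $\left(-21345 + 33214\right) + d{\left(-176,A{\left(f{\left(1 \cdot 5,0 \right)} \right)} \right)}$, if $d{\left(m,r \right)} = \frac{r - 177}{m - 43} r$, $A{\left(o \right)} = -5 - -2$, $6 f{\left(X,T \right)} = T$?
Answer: $\frac{866257}{73} \approx 11867.0$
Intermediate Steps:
$f{\left(X,T \right)} = \frac{T}{6}$
$A{\left(o \right)} = -3$ ($A{\left(o \right)} = -5 + 2 = -3$)
$d{\left(m,r \right)} = \frac{r \left(-177 + r\right)}{-43 + m}$ ($d{\left(m,r \right)} = \frac{-177 + r}{-43 + m} r = \frac{r \left(-177 + r\right)}{-43 + m}$)
$\left(-21345 + 33214\right) + d{\left(-176,A{\left(f{\left(1 \cdot 5,0 \right)} \right)} \right)} = \left(-21345 + 33214\right) - \frac{3 \left(-177 - 3\right)}{-43 - 176} = 11869 - 3 \frac{1}{-219} \left(-180\right) = 11869 - \left(- \frac{1}{73}\right) \left(-180\right) = 11869 - \frac{180}{73} = \frac{866257}{73}$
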